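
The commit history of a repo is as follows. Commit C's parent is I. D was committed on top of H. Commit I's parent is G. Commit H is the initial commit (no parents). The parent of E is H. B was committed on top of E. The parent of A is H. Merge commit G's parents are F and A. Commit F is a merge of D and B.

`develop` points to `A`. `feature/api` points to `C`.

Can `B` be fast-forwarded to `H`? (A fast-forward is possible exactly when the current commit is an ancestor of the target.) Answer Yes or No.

A fast-forward from B to H is possible iff B is an ancestor of H.
Ancestors of H: {H}.
B is not among them, so fast-forward is not possible.

No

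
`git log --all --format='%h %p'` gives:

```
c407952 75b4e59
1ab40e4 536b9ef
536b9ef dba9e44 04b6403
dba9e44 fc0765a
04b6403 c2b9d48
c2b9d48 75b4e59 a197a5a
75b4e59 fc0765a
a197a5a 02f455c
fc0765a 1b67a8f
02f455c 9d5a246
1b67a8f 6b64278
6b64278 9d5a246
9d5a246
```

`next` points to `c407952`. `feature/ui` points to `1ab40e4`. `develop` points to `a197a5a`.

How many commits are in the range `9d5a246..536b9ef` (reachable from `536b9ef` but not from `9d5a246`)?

10

Reachable from 536b9ef: {02f455c, 04b6403, 1b67a8f, 536b9ef, 6b64278, 75b4e59, 9d5a246, a197a5a, c2b9d48, dba9e44, fc0765a}.
Reachable from 9d5a246: {9d5a246}.
In 536b9ef's history but not 9d5a246's: {02f455c, 04b6403, 1b67a8f, 536b9ef, 6b64278, 75b4e59, a197a5a, c2b9d48, dba9e44, fc0765a} — 10 commits.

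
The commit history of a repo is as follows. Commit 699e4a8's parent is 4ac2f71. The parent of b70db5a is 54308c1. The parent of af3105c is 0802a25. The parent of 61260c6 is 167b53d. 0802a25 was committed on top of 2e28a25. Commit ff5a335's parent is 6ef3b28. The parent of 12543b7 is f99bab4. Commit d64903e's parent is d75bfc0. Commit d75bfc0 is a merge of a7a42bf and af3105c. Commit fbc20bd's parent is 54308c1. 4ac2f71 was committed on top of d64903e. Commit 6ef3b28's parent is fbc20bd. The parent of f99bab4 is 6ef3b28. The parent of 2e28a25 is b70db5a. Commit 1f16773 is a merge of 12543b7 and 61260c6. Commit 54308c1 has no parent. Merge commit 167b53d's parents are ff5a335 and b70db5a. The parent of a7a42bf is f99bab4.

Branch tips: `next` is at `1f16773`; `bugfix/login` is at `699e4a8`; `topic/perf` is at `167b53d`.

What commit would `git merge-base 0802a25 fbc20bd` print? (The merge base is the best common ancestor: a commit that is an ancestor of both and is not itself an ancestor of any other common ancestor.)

Ancestors of 0802a25: {0802a25, 2e28a25, 54308c1, b70db5a}.
Ancestors of fbc20bd: {54308c1, fbc20bd}.
Common ancestors: {54308c1}.
The only common ancestor is 54308c1, so it is the merge base.

54308c1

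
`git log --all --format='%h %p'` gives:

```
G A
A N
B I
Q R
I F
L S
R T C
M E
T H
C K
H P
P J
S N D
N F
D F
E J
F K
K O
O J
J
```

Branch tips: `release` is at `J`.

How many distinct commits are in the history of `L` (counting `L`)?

8

Walking parent pointers from L: reachable set = {D, F, J, K, L, N, O, S}.
That is 8 commits.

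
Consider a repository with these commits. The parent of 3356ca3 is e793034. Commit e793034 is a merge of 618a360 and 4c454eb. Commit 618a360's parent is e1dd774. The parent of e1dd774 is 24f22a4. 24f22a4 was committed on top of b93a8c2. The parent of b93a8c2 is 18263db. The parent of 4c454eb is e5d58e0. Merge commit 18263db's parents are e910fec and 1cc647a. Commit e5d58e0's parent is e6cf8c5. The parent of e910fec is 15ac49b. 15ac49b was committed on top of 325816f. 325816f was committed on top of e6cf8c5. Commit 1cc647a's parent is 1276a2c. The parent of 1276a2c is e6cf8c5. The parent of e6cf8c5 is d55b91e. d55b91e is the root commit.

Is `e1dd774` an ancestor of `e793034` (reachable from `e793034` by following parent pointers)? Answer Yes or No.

Ancestors of e793034 (commits reachable by following parents): {1276a2c, 15ac49b, 18263db, 1cc647a, 24f22a4, 325816f, 4c454eb, 618a360, b93a8c2, d55b91e, e1dd774, e5d58e0, e6cf8c5, e793034, e910fec}.
e1dd774 is in that set, so it is an ancestor of e793034.

Yes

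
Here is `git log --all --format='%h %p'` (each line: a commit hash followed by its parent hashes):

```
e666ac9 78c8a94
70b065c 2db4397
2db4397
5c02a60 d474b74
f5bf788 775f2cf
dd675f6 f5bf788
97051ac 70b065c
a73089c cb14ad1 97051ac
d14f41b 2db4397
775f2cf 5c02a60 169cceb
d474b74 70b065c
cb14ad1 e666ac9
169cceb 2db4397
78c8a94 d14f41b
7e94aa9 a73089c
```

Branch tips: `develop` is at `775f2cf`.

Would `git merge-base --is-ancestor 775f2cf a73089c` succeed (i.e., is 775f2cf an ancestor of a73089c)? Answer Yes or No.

No

Ancestors of a73089c: {2db4397, 70b065c, 78c8a94, 97051ac, a73089c, cb14ad1, d14f41b, e666ac9}.
775f2cf is not in that set, so it is not an ancestor of a73089c.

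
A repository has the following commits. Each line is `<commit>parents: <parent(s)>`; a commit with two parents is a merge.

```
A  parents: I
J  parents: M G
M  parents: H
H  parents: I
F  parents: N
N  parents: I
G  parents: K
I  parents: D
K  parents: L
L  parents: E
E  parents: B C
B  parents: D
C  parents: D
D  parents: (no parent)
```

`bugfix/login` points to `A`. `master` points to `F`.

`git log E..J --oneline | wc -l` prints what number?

7

Reachable from J: {B, C, D, E, G, H, I, J, K, L, M}.
Reachable from E: {B, C, D, E}.
In J's history but not E's: {G, H, I, J, K, L, M} — 7 commits.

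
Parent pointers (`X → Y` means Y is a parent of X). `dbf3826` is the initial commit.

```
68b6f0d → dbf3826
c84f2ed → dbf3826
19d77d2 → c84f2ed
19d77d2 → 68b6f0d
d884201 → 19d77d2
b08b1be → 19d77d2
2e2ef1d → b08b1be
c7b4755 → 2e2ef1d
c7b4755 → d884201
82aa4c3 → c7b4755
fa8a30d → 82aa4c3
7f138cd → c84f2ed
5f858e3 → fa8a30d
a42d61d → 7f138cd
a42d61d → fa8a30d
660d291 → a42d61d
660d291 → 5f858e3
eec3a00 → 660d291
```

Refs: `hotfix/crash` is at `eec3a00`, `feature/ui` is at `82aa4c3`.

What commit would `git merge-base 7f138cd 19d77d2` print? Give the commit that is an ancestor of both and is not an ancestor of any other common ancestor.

c84f2ed

Ancestors of 7f138cd: {7f138cd, c84f2ed, dbf3826}.
Ancestors of 19d77d2: {19d77d2, 68b6f0d, c84f2ed, dbf3826}.
Common ancestors: {c84f2ed, dbf3826}.
Among these, c84f2ed is not an ancestor of any other common ancestor — it is the merge base.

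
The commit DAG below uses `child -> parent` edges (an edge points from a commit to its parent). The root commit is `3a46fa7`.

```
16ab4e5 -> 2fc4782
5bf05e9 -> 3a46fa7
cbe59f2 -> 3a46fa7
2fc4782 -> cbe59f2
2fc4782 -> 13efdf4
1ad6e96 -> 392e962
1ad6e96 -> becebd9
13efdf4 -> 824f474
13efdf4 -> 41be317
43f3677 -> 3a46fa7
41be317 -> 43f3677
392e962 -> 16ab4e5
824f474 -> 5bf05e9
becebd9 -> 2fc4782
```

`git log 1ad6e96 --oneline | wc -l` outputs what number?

Walking parent pointers from 1ad6e96: reachable set = {13efdf4, 16ab4e5, 1ad6e96, 2fc4782, 392e962, 3a46fa7, 41be317, 43f3677, 5bf05e9, 824f474, becebd9, cbe59f2}.
That is 12 commits.

12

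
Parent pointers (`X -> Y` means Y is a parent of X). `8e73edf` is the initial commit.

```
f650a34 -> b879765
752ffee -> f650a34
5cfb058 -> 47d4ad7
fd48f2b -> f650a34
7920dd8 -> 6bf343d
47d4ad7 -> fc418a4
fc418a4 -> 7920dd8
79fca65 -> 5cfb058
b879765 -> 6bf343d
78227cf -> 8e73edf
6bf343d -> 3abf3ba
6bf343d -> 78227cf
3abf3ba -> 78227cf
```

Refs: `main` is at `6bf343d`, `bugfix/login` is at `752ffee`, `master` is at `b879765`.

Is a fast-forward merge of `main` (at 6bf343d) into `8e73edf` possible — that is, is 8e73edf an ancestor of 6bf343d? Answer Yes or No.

Yes

A fast-forward from 8e73edf to 6bf343d is possible iff 8e73edf is an ancestor of 6bf343d.
Ancestors of 6bf343d: {3abf3ba, 6bf343d, 78227cf, 8e73edf}.
8e73edf is among them, so fast-forward is possible.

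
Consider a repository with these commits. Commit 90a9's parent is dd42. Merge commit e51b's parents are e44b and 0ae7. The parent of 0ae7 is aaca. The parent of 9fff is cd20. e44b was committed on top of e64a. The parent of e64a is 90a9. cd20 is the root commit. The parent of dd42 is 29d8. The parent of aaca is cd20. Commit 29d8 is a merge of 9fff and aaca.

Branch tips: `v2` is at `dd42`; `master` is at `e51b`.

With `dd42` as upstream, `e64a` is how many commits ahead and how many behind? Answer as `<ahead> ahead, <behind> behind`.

Reachable from e64a: {29d8, 90a9, 9fff, aaca, cd20, dd42, e64a}.
Reachable from dd42: {29d8, 9fff, aaca, cd20, dd42}.
Only in e64a's history (ahead): {90a9, e64a} — 2.
Only in dd42's history (behind): {} — 0.

2 ahead, 0 behind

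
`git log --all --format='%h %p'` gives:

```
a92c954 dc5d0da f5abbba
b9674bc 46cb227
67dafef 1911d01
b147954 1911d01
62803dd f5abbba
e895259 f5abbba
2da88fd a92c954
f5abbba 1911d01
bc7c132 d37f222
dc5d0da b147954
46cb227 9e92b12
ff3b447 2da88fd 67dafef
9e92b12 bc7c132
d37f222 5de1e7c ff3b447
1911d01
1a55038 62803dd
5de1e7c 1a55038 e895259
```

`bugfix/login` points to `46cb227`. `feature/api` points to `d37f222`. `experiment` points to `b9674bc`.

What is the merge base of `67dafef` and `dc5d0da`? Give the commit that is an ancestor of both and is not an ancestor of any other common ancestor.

1911d01

Ancestors of 67dafef: {1911d01, 67dafef}.
Ancestors of dc5d0da: {1911d01, b147954, dc5d0da}.
Common ancestors: {1911d01}.
The only common ancestor is 1911d01, so it is the merge base.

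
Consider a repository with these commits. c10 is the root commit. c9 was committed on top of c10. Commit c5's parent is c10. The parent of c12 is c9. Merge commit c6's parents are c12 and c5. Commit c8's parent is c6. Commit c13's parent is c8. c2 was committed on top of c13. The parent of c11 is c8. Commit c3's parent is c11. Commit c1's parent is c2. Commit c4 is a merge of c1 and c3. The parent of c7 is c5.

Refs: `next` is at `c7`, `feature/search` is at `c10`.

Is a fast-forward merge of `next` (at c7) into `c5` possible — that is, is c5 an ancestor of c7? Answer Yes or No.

A fast-forward from c5 to c7 is possible iff c5 is an ancestor of c7.
Ancestors of c7: {c10, c5, c7}.
c5 is among them, so fast-forward is possible.

Yes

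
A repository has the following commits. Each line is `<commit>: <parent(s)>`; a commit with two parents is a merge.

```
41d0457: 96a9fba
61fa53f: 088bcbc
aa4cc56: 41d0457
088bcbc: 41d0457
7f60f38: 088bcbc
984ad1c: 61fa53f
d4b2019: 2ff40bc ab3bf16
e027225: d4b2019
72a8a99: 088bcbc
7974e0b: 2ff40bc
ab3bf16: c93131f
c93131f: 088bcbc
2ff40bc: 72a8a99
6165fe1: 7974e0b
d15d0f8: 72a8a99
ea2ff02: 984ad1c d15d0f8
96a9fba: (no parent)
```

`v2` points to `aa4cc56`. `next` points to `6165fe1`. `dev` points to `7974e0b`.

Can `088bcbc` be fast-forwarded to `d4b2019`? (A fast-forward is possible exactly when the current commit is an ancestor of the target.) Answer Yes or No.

Yes

A fast-forward from 088bcbc to d4b2019 is possible iff 088bcbc is an ancestor of d4b2019.
Ancestors of d4b2019: {088bcbc, 2ff40bc, 41d0457, 72a8a99, 96a9fba, ab3bf16, c93131f, d4b2019}.
088bcbc is among them, so fast-forward is possible.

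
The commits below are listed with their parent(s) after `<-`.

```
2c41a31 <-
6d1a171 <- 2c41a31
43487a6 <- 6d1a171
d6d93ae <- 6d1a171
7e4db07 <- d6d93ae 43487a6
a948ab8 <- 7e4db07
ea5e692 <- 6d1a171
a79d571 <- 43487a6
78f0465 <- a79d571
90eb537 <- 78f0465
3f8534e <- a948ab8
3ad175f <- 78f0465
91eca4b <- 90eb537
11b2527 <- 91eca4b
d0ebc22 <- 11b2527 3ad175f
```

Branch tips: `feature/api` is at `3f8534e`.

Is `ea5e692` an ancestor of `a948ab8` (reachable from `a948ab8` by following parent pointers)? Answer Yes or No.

Ancestors of a948ab8: {2c41a31, 43487a6, 6d1a171, 7e4db07, a948ab8, d6d93ae}.
ea5e692 is not in that set, so it is not an ancestor of a948ab8.

No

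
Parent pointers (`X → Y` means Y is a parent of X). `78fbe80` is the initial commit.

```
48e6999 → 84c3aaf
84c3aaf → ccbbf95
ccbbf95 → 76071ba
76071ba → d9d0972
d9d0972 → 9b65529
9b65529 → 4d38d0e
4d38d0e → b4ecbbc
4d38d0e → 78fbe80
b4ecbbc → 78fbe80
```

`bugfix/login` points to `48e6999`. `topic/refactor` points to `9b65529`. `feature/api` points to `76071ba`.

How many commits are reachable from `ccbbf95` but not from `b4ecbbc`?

5

Reachable from ccbbf95: {4d38d0e, 76071ba, 78fbe80, 9b65529, b4ecbbc, ccbbf95, d9d0972}.
Reachable from b4ecbbc: {78fbe80, b4ecbbc}.
In ccbbf95's history but not b4ecbbc's: {4d38d0e, 76071ba, 9b65529, ccbbf95, d9d0972} — 5 commits.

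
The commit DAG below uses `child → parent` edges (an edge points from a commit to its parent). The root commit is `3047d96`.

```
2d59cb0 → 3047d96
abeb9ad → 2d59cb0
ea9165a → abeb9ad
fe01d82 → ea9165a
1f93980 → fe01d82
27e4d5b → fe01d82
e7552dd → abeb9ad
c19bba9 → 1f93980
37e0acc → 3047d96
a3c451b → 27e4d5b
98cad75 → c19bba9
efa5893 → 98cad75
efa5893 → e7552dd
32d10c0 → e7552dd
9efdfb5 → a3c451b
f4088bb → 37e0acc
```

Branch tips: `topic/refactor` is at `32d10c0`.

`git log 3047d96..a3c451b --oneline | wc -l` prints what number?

6

Reachable from a3c451b: {27e4d5b, 2d59cb0, 3047d96, a3c451b, abeb9ad, ea9165a, fe01d82}.
Reachable from 3047d96: {3047d96}.
In a3c451b's history but not 3047d96's: {27e4d5b, 2d59cb0, a3c451b, abeb9ad, ea9165a, fe01d82} — 6 commits.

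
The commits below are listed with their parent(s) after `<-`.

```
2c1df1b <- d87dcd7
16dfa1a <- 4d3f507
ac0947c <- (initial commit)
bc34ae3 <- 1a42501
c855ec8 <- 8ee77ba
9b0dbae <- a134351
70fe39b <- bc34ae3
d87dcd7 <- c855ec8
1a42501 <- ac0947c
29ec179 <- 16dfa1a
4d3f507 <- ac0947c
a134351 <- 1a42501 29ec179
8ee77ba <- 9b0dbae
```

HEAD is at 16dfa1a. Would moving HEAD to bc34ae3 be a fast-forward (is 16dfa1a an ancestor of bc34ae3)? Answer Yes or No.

No

A fast-forward from 16dfa1a to bc34ae3 is possible iff 16dfa1a is an ancestor of bc34ae3.
Ancestors of bc34ae3: {1a42501, ac0947c, bc34ae3}.
16dfa1a is not among them, so fast-forward is not possible.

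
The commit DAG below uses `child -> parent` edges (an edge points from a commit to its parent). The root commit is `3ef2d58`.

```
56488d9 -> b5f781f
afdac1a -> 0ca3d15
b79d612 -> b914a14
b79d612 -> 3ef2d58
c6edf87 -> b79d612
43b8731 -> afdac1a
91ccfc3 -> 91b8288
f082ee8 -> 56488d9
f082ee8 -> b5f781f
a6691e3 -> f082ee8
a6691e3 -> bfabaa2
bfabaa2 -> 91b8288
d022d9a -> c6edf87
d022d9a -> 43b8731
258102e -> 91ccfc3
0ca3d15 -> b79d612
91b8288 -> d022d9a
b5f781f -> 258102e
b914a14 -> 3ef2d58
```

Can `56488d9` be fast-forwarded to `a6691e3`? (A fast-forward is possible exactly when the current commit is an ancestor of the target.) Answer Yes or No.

A fast-forward from 56488d9 to a6691e3 is possible iff 56488d9 is an ancestor of a6691e3.
Ancestors of a6691e3: {0ca3d15, 258102e, 3ef2d58, 43b8731, 56488d9, 91b8288, 91ccfc3, a6691e3, afdac1a, b5f781f, b79d612, b914a14, bfabaa2, c6edf87, d022d9a, f082ee8}.
56488d9 is among them, so fast-forward is possible.

Yes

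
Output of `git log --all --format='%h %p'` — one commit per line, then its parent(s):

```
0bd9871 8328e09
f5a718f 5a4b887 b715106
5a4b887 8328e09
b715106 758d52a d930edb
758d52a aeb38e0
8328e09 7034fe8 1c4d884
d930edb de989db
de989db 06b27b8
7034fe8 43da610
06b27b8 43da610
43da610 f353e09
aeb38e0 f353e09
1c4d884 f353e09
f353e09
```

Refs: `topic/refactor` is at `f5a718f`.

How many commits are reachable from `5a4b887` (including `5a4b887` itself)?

6

Walking parent pointers from 5a4b887: reachable set = {1c4d884, 43da610, 5a4b887, 7034fe8, 8328e09, f353e09}.
That is 6 commits.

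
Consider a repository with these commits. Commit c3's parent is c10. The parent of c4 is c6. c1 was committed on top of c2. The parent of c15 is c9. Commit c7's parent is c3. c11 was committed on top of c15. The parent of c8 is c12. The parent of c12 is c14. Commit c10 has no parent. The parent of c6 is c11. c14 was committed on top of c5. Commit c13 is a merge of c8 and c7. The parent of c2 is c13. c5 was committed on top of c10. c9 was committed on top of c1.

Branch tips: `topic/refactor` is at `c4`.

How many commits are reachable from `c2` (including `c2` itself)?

Walking parent pointers from c2: reachable set = {c10, c12, c13, c14, c2, c3, c5, c7, c8}.
That is 9 commits.

9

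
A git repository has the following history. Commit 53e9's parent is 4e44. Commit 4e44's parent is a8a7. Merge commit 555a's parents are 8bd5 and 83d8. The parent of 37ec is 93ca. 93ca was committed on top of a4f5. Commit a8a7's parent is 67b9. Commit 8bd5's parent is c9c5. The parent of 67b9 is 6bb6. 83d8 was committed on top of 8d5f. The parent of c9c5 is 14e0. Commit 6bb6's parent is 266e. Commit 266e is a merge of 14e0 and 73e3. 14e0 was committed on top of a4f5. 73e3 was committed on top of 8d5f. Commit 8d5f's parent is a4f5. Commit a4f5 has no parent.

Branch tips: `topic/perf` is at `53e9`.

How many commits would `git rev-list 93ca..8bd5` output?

3

Reachable from 8bd5: {14e0, 8bd5, a4f5, c9c5}.
Reachable from 93ca: {93ca, a4f5}.
In 8bd5's history but not 93ca's: {14e0, 8bd5, c9c5} — 3 commits.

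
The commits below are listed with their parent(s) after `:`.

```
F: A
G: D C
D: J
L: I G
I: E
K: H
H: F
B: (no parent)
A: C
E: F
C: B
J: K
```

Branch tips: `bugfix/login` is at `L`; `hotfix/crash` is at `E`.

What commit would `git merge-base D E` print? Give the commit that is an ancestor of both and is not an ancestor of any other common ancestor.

F

Ancestors of D: {A, B, C, D, F, H, J, K}.
Ancestors of E: {A, B, C, E, F}.
Common ancestors: {A, B, C, F}.
Among these, F is not an ancestor of any other common ancestor — it is the merge base.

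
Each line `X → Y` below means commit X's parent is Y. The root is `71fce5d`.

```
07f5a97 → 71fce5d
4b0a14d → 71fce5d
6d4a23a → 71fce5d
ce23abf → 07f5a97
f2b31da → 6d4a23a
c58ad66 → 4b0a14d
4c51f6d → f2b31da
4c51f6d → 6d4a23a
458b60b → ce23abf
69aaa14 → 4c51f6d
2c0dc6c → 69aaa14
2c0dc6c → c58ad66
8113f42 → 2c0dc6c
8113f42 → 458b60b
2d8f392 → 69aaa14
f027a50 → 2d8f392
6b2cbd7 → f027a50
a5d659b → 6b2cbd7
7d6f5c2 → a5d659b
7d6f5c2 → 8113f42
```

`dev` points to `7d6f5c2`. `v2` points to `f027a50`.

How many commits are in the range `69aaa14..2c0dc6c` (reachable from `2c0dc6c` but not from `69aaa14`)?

3

Reachable from 2c0dc6c: {2c0dc6c, 4b0a14d, 4c51f6d, 69aaa14, 6d4a23a, 71fce5d, c58ad66, f2b31da}.
Reachable from 69aaa14: {4c51f6d, 69aaa14, 6d4a23a, 71fce5d, f2b31da}.
In 2c0dc6c's history but not 69aaa14's: {2c0dc6c, 4b0a14d, c58ad66} — 3 commits.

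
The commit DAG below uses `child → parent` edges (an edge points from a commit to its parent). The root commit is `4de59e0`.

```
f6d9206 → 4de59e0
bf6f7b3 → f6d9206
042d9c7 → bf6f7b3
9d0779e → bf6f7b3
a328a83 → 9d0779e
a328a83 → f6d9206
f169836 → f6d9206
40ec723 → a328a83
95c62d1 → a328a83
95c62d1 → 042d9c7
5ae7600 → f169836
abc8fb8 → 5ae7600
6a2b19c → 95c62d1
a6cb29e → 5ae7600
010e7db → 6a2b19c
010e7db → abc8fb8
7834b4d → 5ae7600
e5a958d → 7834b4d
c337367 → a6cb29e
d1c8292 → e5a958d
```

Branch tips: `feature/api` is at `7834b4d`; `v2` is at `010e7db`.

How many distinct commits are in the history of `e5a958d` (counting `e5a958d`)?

Walking parent pointers from e5a958d: reachable set = {4de59e0, 5ae7600, 7834b4d, e5a958d, f169836, f6d9206}.
That is 6 commits.

6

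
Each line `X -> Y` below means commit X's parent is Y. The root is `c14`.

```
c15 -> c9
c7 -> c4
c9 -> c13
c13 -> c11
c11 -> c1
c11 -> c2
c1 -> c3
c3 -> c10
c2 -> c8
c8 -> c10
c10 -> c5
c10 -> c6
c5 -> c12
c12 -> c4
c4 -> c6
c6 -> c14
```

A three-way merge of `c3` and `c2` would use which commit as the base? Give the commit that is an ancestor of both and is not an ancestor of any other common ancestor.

Ancestors of c3: {c10, c12, c14, c3, c4, c5, c6}.
Ancestors of c2: {c10, c12, c14, c2, c4, c5, c6, c8}.
Common ancestors: {c10, c12, c14, c4, c5, c6}.
Among these, c10 is not an ancestor of any other common ancestor — it is the merge base.

c10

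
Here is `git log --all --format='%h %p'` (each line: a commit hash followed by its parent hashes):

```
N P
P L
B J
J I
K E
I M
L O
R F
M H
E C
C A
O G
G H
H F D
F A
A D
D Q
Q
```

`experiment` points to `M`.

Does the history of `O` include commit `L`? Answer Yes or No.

No

Ancestors of O: {A, D, F, G, H, O, Q}.
L is not in that set, so it is not an ancestor of O.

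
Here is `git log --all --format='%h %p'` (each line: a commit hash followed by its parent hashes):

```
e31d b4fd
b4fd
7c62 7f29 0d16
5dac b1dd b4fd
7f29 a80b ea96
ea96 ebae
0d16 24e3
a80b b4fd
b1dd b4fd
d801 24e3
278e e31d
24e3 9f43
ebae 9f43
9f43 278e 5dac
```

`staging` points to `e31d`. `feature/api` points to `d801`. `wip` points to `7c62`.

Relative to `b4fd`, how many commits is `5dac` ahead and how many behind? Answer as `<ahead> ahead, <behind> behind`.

2 ahead, 0 behind

Reachable from 5dac: {5dac, b1dd, b4fd}.
Reachable from b4fd: {b4fd}.
Only in 5dac's history (ahead): {5dac, b1dd} — 2.
Only in b4fd's history (behind): {} — 0.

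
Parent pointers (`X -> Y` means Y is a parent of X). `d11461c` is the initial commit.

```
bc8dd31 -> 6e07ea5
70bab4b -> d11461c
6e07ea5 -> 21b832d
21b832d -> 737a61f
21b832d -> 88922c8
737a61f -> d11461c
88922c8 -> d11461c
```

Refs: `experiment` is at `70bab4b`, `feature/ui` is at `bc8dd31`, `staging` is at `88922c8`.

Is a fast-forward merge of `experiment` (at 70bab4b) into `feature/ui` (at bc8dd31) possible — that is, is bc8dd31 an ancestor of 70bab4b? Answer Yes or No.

No

A fast-forward from bc8dd31 to 70bab4b is possible iff bc8dd31 is an ancestor of 70bab4b.
Ancestors of 70bab4b: {70bab4b, d11461c}.
bc8dd31 is not among them, so fast-forward is not possible.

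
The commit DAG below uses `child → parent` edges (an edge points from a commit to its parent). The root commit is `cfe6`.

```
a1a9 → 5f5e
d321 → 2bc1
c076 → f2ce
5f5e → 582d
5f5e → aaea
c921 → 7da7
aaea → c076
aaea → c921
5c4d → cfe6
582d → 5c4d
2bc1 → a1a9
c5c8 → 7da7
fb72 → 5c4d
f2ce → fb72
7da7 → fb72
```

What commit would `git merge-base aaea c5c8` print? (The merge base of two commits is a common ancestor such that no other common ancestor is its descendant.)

Ancestors of aaea: {5c4d, 7da7, aaea, c076, c921, cfe6, f2ce, fb72}.
Ancestors of c5c8: {5c4d, 7da7, c5c8, cfe6, fb72}.
Common ancestors: {5c4d, 7da7, cfe6, fb72}.
Among these, 7da7 is not an ancestor of any other common ancestor — it is the merge base.

7da7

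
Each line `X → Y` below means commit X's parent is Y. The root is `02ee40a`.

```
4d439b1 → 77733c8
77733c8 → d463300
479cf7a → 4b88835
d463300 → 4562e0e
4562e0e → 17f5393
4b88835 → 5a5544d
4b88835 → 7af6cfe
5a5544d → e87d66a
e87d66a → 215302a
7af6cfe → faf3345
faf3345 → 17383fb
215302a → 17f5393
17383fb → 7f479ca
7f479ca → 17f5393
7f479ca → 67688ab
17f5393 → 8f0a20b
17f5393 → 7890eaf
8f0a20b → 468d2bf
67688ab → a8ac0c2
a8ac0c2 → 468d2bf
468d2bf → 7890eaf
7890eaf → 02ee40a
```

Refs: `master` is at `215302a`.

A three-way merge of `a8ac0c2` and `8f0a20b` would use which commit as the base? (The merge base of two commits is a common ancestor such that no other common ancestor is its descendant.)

Ancestors of a8ac0c2: {02ee40a, 468d2bf, 7890eaf, a8ac0c2}.
Ancestors of 8f0a20b: {02ee40a, 468d2bf, 7890eaf, 8f0a20b}.
Common ancestors: {02ee40a, 468d2bf, 7890eaf}.
Among these, 468d2bf is not an ancestor of any other common ancestor — it is the merge base.

468d2bf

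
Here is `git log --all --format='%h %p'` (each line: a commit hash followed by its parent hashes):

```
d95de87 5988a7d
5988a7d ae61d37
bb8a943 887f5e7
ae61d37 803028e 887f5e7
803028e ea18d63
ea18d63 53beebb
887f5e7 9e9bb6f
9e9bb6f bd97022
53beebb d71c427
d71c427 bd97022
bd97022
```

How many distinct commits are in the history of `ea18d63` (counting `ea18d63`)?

Walking parent pointers from ea18d63: reachable set = {53beebb, bd97022, d71c427, ea18d63}.
That is 4 commits.

4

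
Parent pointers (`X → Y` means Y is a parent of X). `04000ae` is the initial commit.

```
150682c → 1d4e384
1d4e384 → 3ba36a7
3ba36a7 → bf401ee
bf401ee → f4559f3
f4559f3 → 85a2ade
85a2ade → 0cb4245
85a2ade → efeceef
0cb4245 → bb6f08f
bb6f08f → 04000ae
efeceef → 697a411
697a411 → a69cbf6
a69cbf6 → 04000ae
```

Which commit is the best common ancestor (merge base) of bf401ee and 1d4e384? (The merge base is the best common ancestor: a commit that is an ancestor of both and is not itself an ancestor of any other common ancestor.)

Ancestors of bf401ee: {04000ae, 0cb4245, 697a411, 85a2ade, a69cbf6, bb6f08f, bf401ee, efeceef, f4559f3}.
Ancestors of 1d4e384: {04000ae, 0cb4245, 1d4e384, 3ba36a7, 697a411, 85a2ade, a69cbf6, bb6f08f, bf401ee, efeceef, f4559f3}.
Common ancestors: {04000ae, 0cb4245, 697a411, 85a2ade, a69cbf6, bb6f08f, bf401ee, efeceef, f4559f3}.
Among these, bf401ee is not an ancestor of any other common ancestor — it is the merge base.

bf401ee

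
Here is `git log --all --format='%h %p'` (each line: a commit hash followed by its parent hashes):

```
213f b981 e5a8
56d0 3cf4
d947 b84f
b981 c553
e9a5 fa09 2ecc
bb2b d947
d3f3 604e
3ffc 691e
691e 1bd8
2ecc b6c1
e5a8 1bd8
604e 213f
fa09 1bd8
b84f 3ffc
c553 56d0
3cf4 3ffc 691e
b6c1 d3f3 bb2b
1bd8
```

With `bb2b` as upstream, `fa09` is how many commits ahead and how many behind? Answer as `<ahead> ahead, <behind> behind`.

1 ahead, 5 behind

Reachable from fa09: {1bd8, fa09}.
Reachable from bb2b: {1bd8, 3ffc, 691e, b84f, bb2b, d947}.
Only in fa09's history (ahead): {fa09} — 1.
Only in bb2b's history (behind): {3ffc, 691e, b84f, bb2b, d947} — 5.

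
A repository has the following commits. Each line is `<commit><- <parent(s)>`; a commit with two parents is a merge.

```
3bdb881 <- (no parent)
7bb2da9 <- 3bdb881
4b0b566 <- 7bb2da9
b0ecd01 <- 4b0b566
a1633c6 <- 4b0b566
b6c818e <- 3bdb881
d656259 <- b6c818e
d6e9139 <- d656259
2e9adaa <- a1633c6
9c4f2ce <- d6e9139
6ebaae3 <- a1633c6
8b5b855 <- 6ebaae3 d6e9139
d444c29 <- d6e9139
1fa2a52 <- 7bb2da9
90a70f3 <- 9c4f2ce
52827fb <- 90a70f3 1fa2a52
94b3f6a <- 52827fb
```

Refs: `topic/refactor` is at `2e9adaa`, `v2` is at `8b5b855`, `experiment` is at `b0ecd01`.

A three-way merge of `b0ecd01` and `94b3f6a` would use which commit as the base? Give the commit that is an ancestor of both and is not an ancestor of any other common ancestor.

Ancestors of b0ecd01: {3bdb881, 4b0b566, 7bb2da9, b0ecd01}.
Ancestors of 94b3f6a: {1fa2a52, 3bdb881, 52827fb, 7bb2da9, 90a70f3, 94b3f6a, 9c4f2ce, b6c818e, d656259, d6e9139}.
Common ancestors: {3bdb881, 7bb2da9}.
Among these, 7bb2da9 is not an ancestor of any other common ancestor — it is the merge base.

7bb2da9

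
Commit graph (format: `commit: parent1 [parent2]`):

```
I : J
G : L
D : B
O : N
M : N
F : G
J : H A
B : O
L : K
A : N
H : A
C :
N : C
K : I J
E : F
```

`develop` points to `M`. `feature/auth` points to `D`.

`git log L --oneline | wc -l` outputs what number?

Walking parent pointers from L: reachable set = {A, C, H, I, J, K, L, N}.
That is 8 commits.

8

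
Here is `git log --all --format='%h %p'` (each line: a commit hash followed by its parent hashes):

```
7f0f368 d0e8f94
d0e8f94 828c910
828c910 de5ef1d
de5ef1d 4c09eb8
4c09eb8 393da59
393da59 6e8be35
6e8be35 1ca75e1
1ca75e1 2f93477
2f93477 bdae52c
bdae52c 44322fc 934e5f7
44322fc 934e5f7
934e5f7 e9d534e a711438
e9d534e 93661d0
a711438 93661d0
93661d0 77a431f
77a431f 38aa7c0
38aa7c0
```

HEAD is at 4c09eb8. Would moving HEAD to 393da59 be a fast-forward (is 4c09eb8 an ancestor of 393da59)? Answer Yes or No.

A fast-forward from 4c09eb8 to 393da59 is possible iff 4c09eb8 is an ancestor of 393da59.
Ancestors of 393da59: {1ca75e1, 2f93477, 38aa7c0, 393da59, 44322fc, 6e8be35, 77a431f, 934e5f7, 93661d0, a711438, bdae52c, e9d534e}.
4c09eb8 is not among them, so fast-forward is not possible.

No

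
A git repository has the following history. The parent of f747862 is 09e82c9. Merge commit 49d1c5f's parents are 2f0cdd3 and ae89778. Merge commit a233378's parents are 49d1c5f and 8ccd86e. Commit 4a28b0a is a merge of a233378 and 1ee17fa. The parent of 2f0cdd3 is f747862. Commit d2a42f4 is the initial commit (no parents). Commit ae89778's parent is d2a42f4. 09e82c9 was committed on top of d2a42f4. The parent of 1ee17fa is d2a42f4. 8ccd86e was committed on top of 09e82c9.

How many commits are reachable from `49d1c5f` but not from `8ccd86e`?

4

Reachable from 49d1c5f: {09e82c9, 2f0cdd3, 49d1c5f, ae89778, d2a42f4, f747862}.
Reachable from 8ccd86e: {09e82c9, 8ccd86e, d2a42f4}.
In 49d1c5f's history but not 8ccd86e's: {2f0cdd3, 49d1c5f, ae89778, f747862} — 4 commits.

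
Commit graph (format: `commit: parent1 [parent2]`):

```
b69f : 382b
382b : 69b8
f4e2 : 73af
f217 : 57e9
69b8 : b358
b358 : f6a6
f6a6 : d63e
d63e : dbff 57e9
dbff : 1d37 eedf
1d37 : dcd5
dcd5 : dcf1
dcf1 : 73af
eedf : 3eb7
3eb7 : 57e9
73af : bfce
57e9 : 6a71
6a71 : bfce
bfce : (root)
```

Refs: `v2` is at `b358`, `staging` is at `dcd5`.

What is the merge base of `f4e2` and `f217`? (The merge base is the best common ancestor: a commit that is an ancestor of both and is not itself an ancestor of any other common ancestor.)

bfce

Ancestors of f4e2: {73af, bfce, f4e2}.
Ancestors of f217: {57e9, 6a71, bfce, f217}.
Common ancestors: {bfce}.
The only common ancestor is bfce, so it is the merge base.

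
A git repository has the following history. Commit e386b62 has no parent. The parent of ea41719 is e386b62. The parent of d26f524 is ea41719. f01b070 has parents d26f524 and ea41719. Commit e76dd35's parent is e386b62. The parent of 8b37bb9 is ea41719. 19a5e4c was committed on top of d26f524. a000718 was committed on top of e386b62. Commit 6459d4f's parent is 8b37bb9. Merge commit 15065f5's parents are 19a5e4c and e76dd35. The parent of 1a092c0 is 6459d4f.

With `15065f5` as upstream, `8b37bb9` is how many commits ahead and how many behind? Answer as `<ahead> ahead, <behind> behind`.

1 ahead, 4 behind

Reachable from 8b37bb9: {8b37bb9, e386b62, ea41719}.
Reachable from 15065f5: {15065f5, 19a5e4c, d26f524, e386b62, e76dd35, ea41719}.
Only in 8b37bb9's history (ahead): {8b37bb9} — 1.
Only in 15065f5's history (behind): {15065f5, 19a5e4c, d26f524, e76dd35} — 4.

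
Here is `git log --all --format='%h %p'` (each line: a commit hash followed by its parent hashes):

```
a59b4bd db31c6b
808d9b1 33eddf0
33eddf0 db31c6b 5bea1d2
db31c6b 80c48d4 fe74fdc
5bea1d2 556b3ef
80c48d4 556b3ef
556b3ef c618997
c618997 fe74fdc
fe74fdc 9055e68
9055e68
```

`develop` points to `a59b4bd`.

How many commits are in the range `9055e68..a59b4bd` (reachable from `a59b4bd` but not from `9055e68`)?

Reachable from a59b4bd: {556b3ef, 80c48d4, 9055e68, a59b4bd, c618997, db31c6b, fe74fdc}.
Reachable from 9055e68: {9055e68}.
In a59b4bd's history but not 9055e68's: {556b3ef, 80c48d4, a59b4bd, c618997, db31c6b, fe74fdc} — 6 commits.

6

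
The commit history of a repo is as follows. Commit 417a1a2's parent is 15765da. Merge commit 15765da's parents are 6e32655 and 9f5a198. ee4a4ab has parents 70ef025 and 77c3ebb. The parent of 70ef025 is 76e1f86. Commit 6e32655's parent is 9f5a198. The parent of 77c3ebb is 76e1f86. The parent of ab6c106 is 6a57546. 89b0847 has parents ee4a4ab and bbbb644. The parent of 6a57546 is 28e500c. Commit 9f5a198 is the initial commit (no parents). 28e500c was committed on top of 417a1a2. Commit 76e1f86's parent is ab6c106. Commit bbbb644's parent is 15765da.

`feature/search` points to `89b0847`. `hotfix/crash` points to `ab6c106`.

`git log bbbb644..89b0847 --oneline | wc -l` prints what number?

Reachable from 89b0847: {15765da, 28e500c, 417a1a2, 6a57546, 6e32655, 70ef025, 76e1f86, 77c3ebb, 89b0847, 9f5a198, ab6c106, bbbb644, ee4a4ab}.
Reachable from bbbb644: {15765da, 6e32655, 9f5a198, bbbb644}.
In 89b0847's history but not bbbb644's: {28e500c, 417a1a2, 6a57546, 70ef025, 76e1f86, 77c3ebb, 89b0847, ab6c106, ee4a4ab} — 9 commits.

9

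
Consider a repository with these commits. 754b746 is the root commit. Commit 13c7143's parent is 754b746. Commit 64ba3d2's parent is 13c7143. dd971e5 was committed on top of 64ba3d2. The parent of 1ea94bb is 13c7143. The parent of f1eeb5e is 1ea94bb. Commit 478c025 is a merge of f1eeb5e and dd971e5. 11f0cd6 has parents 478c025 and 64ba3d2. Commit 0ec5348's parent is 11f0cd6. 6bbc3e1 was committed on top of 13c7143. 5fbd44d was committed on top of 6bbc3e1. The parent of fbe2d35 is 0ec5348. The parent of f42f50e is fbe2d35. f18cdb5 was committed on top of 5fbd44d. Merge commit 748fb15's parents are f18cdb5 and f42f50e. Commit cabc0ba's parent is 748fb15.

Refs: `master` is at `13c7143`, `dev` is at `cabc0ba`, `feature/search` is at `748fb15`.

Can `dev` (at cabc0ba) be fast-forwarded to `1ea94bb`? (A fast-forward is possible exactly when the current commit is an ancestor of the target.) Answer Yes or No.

No

A fast-forward from cabc0ba to 1ea94bb is possible iff cabc0ba is an ancestor of 1ea94bb.
Ancestors of 1ea94bb: {13c7143, 1ea94bb, 754b746}.
cabc0ba is not among them, so fast-forward is not possible.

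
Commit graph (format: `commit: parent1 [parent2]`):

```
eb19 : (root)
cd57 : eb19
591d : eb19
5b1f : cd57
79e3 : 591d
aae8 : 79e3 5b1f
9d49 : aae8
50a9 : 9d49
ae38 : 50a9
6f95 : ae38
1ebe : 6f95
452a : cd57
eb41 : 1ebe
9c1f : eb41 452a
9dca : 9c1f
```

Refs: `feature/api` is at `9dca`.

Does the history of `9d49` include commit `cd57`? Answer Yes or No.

Ancestors of 9d49 (commits reachable by following parents): {591d, 5b1f, 79e3, 9d49, aae8, cd57, eb19}.
cd57 is in that set, so it is an ancestor of 9d49.

Yes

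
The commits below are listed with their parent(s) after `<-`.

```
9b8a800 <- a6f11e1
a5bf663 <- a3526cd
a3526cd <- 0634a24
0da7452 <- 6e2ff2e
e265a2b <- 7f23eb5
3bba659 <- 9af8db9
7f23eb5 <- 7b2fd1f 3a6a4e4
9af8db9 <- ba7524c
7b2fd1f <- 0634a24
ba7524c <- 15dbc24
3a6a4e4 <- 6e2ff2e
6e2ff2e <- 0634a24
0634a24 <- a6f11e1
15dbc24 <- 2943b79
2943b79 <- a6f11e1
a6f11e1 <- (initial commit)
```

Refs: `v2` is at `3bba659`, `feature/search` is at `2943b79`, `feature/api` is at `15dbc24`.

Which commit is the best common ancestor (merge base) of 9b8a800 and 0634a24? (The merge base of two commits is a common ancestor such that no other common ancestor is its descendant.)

a6f11e1

Ancestors of 9b8a800: {9b8a800, a6f11e1}.
Ancestors of 0634a24: {0634a24, a6f11e1}.
Common ancestors: {a6f11e1}.
The only common ancestor is a6f11e1, so it is the merge base.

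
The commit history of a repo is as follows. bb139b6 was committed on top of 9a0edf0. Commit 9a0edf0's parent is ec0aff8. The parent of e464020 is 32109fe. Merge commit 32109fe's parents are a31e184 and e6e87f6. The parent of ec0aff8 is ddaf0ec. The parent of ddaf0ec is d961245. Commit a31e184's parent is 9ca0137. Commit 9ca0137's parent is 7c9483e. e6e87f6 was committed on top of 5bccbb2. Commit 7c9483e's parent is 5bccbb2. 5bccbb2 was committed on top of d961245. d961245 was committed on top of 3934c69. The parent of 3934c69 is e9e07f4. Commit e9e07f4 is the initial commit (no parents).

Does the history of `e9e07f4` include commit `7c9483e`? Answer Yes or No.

No

Ancestors of e9e07f4: {e9e07f4}.
7c9483e is not in that set, so it is not an ancestor of e9e07f4.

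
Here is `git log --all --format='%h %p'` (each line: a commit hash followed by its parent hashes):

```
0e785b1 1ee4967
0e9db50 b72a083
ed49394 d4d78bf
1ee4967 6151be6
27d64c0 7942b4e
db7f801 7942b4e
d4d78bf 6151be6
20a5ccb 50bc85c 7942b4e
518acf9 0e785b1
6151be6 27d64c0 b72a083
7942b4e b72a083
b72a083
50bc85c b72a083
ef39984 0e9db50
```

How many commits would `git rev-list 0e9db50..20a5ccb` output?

Reachable from 20a5ccb: {20a5ccb, 50bc85c, 7942b4e, b72a083}.
Reachable from 0e9db50: {0e9db50, b72a083}.
In 20a5ccb's history but not 0e9db50's: {20a5ccb, 50bc85c, 7942b4e} — 3 commits.

3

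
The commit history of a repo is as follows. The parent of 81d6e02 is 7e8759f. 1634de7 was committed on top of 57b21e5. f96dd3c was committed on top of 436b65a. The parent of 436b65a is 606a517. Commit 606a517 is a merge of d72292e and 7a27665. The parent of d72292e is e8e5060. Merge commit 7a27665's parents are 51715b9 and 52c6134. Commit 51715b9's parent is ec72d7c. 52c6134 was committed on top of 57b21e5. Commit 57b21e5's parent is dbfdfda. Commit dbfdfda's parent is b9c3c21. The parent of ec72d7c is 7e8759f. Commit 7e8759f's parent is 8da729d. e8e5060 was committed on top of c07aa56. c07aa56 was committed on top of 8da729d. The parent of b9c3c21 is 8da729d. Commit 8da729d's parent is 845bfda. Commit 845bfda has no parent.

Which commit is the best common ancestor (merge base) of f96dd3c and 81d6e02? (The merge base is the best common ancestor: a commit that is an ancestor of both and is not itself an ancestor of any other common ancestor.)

7e8759f

Ancestors of f96dd3c: {436b65a, 51715b9, 52c6134, 57b21e5, 606a517, 7a27665, 7e8759f, 845bfda, 8da729d, b9c3c21, c07aa56, d72292e, dbfdfda, e8e5060, ec72d7c, f96dd3c}.
Ancestors of 81d6e02: {7e8759f, 81d6e02, 845bfda, 8da729d}.
Common ancestors: {7e8759f, 845bfda, 8da729d}.
Among these, 7e8759f is not an ancestor of any other common ancestor — it is the merge base.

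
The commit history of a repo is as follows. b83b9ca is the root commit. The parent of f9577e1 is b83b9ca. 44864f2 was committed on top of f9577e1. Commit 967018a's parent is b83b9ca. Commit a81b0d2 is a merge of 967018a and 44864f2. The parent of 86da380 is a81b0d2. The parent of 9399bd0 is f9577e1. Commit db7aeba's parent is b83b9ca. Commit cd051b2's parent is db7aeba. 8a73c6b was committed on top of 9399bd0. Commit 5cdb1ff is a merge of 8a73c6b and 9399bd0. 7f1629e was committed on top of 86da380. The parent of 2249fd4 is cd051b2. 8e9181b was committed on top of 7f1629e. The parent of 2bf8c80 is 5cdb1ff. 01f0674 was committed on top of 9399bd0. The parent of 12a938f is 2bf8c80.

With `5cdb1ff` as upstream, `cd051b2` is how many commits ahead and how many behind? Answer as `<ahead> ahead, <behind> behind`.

Reachable from cd051b2: {b83b9ca, cd051b2, db7aeba}.
Reachable from 5cdb1ff: {5cdb1ff, 8a73c6b, 9399bd0, b83b9ca, f9577e1}.
Only in cd051b2's history (ahead): {cd051b2, db7aeba} — 2.
Only in 5cdb1ff's history (behind): {5cdb1ff, 8a73c6b, 9399bd0, f9577e1} — 4.

2 ahead, 4 behind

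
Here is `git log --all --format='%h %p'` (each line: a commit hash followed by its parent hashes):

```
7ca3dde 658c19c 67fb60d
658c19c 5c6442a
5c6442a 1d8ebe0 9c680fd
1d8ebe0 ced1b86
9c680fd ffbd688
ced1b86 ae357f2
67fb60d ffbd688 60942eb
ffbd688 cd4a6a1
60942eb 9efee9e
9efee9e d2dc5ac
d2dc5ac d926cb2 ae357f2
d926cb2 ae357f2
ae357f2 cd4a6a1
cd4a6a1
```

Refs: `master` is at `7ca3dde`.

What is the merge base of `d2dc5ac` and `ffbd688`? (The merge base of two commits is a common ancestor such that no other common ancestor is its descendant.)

cd4a6a1

Ancestors of d2dc5ac: {ae357f2, cd4a6a1, d2dc5ac, d926cb2}.
Ancestors of ffbd688: {cd4a6a1, ffbd688}.
Common ancestors: {cd4a6a1}.
The only common ancestor is cd4a6a1, so it is the merge base.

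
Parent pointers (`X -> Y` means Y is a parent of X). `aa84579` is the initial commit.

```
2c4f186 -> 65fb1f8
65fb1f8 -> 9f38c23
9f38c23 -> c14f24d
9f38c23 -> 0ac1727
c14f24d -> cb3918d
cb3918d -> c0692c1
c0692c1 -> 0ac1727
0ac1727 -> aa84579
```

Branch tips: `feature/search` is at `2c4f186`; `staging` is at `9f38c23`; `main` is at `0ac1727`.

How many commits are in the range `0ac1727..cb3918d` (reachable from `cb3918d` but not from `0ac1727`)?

Reachable from cb3918d: {0ac1727, aa84579, c0692c1, cb3918d}.
Reachable from 0ac1727: {0ac1727, aa84579}.
In cb3918d's history but not 0ac1727's: {c0692c1, cb3918d} — 2 commits.

2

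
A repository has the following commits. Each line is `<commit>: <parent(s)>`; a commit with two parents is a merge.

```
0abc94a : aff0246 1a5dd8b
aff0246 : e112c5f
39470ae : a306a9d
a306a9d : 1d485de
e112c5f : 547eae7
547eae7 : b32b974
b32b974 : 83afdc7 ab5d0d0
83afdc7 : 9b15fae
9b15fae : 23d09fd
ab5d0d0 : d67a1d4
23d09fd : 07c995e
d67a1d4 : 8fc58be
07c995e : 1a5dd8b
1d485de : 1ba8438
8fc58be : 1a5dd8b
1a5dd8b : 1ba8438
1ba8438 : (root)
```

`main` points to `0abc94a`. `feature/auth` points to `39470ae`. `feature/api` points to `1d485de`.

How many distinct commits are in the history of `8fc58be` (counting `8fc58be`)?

3

Walking parent pointers from 8fc58be: reachable set = {1a5dd8b, 1ba8438, 8fc58be}.
That is 3 commits.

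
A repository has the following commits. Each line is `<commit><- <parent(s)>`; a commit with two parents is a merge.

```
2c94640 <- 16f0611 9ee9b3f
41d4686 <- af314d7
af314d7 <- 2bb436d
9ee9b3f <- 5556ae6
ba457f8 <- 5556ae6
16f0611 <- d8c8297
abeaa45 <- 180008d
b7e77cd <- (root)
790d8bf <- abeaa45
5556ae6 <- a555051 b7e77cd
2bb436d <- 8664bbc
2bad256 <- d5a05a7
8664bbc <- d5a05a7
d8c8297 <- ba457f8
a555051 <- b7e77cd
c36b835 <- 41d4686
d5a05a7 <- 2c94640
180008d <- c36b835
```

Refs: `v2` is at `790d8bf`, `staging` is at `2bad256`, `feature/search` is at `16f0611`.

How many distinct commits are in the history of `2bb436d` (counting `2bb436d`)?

11

Walking parent pointers from 2bb436d: reachable set = {16f0611, 2bb436d, 2c94640, 5556ae6, 8664bbc, 9ee9b3f, a555051, b7e77cd, ba457f8, d5a05a7, d8c8297}.
That is 11 commits.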